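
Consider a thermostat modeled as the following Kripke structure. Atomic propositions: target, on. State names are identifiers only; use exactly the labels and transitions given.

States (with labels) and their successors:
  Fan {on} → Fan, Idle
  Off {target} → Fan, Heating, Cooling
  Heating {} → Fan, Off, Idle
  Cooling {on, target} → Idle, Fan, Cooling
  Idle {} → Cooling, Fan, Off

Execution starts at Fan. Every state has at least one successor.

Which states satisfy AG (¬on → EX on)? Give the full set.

States satisfying ¬on → EX on: {Fan, Off, Heating, Cooling, Idle}.
States satisfying AG (¬on → EX on): {Fan, Off, Heating, Cooling, Idle}.

{Fan, Off, Heating, Cooling, Idle}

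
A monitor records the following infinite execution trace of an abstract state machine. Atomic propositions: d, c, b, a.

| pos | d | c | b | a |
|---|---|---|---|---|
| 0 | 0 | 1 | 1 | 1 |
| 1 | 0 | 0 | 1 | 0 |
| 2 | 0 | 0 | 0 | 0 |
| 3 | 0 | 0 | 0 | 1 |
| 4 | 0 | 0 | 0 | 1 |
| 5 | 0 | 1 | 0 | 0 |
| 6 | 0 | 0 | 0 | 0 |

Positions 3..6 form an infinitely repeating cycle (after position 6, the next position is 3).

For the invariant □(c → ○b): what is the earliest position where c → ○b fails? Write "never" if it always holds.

5

Check c → ○b at each position in order: 0 ✓, 1 ✓, 2 ✓, 3 ✓, 4 ✓.
At position 5 the labels are {c} and the next position 6 has {}, so c → ○b is false there. This is the first violation.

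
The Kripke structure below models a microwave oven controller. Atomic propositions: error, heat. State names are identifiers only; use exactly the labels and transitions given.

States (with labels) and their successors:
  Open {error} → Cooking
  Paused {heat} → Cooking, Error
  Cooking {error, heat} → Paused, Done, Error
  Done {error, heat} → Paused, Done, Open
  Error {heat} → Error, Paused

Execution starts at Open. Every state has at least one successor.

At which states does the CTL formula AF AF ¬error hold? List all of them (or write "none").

States satisfying AF ¬error: {Paused, Error}.
States satisfying AF AF ¬error: {Paused, Error}.

{Paused, Error}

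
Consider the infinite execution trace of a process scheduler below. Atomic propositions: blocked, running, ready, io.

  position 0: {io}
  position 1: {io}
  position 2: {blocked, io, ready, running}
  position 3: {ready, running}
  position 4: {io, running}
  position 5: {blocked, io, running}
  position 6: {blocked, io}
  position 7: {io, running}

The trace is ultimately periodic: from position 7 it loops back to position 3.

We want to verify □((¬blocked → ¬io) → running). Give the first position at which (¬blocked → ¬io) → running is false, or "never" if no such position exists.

Check (¬blocked → ¬io) → running at each position in order: 0 ✓, 1 ✓, 2 ✓, 3 ✓, 4 ✓, 5 ✓.
At position 6 the labels are {blocked, io}, so (¬blocked → ¬io) → running is false there. This is the first violation.

6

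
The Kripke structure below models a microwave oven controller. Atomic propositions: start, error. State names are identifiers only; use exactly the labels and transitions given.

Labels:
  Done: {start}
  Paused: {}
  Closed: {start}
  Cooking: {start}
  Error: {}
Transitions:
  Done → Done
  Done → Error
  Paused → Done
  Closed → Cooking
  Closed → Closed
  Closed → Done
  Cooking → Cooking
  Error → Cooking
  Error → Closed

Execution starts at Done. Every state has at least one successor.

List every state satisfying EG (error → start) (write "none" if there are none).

States satisfying error → start: {Done, Paused, Closed, Cooking, Error}.
States satisfying EG (error → start): {Done, Paused, Closed, Cooking, Error}.

{Done, Paused, Closed, Cooking, Error}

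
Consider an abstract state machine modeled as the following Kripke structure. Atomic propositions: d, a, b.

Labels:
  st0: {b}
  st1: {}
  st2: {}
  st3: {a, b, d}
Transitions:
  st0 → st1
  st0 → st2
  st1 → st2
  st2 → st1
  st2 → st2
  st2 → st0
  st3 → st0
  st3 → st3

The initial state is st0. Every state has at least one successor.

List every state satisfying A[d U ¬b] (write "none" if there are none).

States satisfying d: {st3}.
States satisfying ¬b: {st1, st2}.
States satisfying A[d U ¬b]: {st1, st2}.

{st1, st2}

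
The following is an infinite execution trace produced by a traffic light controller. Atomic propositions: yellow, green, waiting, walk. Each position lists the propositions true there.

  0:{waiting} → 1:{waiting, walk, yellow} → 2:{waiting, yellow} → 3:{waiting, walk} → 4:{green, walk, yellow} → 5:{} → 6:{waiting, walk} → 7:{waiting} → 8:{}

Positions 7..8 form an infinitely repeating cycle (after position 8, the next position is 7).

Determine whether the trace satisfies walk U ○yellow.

Walking from position 0: ○yellow first holds at position 0, and walk holds at every earlier position along the way, so walk U ○yellow holds.

Holds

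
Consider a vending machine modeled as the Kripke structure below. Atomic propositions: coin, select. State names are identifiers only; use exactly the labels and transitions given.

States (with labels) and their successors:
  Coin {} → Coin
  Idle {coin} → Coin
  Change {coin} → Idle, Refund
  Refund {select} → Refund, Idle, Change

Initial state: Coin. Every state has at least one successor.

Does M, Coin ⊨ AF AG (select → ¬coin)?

Holds

States satisfying AG (select → ¬coin): {Coin, Idle, Change, Refund}.
States satisfying AF AG (select → ¬coin): {Coin, Idle, Change, Refund}.
Coin ∈ Sat(AF AG (select → ¬coin)).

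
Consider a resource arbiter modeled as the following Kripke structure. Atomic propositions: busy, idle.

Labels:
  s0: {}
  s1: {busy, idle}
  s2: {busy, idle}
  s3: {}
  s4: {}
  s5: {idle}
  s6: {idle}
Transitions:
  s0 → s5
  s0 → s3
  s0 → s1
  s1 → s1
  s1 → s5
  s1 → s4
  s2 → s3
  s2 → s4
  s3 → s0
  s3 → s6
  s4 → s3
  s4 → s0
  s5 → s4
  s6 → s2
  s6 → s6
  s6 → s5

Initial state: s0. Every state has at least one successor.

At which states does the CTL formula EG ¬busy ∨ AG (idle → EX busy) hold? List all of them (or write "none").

{s0, s3, s4, s5, s6}

States satisfying ¬busy: {s0, s3, s4, s5, s6}.
States satisfying EG ¬busy: {s0, s3, s4, s5, s6}.
States satisfying idle → EX busy: {s0, s1, s3, s4, s6}.
States satisfying AG (idle → EX busy): ∅.
States satisfying EG ¬busy ∨ AG (idle → EX busy): {s0, s3, s4, s5, s6}.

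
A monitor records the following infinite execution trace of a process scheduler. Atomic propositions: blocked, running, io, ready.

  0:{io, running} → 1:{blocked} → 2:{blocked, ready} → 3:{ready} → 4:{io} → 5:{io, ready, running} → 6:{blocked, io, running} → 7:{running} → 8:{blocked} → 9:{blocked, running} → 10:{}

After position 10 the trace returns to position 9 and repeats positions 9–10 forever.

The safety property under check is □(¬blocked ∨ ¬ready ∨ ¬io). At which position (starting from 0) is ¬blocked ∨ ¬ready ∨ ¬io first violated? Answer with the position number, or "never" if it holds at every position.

¬blocked ∨ ¬ready ∨ ¬io holds at every position 0..10, and those are all the positions the trace ever visits, so the invariant □(¬blocked ∨ ¬ready ∨ ¬io) is never violated.

never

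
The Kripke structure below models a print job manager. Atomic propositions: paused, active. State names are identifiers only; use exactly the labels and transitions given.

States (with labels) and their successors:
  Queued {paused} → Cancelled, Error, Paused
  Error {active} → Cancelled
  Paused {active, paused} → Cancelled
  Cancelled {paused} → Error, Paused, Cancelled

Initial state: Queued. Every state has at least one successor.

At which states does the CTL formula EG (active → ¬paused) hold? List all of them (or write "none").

{Queued, Error, Cancelled}

States satisfying active → ¬paused: {Queued, Error, Cancelled}.
States satisfying EG (active → ¬paused): {Queued, Error, Cancelled}.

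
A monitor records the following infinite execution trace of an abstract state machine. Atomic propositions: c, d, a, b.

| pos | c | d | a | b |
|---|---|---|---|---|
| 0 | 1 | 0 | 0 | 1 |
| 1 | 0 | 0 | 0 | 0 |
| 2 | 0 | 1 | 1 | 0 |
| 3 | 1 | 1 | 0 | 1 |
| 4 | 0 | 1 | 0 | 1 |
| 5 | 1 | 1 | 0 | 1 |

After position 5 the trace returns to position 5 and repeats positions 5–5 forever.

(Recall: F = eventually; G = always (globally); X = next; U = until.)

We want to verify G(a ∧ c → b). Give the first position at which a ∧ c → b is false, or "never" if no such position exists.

never

a ∧ c → b holds at every position 0..5, and those are all the positions the trace ever visits, so the invariant G(a ∧ c → b) is never violated.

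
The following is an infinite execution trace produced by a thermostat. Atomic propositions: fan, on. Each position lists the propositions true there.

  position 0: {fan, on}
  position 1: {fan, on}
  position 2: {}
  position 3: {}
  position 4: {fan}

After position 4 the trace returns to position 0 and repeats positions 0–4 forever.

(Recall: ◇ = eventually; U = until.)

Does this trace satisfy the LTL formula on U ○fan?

Satisfied

Walking from position 0: ○fan first holds at position 0, and on holds at every earlier position along the way, so on U ○fan holds.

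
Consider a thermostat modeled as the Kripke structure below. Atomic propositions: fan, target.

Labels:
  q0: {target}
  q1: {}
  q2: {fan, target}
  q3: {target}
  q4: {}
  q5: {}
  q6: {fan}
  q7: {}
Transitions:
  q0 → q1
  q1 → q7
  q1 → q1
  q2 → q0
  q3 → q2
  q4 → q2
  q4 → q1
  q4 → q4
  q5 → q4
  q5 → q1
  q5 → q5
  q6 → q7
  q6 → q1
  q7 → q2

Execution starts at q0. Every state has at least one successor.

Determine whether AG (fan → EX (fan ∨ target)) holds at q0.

States satisfying fan → EX (fan ∨ target): {q0, q1, q2, q3, q4, q5, q7}.
States satisfying AG (fan → EX (fan ∨ target)): {q0, q1, q2, q3, q4, q5, q7}.
Every state reachable from q0 satisfies fan → EX (fan ∨ target).
q0 ∈ Sat(AG (fan → EX (fan ∨ target))).

Satisfied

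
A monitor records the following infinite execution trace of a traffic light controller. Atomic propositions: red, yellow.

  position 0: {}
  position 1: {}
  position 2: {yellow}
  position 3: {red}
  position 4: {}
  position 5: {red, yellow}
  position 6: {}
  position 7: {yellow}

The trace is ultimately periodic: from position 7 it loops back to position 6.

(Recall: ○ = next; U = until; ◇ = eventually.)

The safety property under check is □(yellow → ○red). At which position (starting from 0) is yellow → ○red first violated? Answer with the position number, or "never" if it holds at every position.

5

Check yellow → ○red at each position in order: 0 ✓, 1 ✓, 2 ✓, 3 ✓, 4 ✓.
At position 5 the labels are {red, yellow} and the next position 6 has {}, so yellow → ○red is false there. This is the first violation.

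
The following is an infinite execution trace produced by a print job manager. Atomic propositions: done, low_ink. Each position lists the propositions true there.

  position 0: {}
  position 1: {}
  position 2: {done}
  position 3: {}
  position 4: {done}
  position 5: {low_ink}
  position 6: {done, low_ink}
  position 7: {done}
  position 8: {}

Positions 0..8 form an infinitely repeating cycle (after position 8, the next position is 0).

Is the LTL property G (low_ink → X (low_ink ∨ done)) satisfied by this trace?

low_ink → X (low_ink ∨ done) holds at every position 0..8, and those are all positions ever visited, so G (low_ink → X (low_ink ∨ done)) holds.
Positions where low_ink holds: 5, 6.
Check X (low_ink ∨ done) at each: 5→ok, 6→ok.

Holds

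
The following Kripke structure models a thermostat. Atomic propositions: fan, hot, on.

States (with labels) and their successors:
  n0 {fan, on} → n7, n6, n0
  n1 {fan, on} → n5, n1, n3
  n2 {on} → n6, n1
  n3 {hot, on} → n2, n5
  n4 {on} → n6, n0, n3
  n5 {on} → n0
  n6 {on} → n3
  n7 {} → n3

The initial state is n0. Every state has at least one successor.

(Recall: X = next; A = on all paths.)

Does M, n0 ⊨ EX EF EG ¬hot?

Yes

States satisfying EF EG ¬hot: {n0, n1, n2, n3, n4, n5, n6, n7}.
States satisfying EX EF EG ¬hot: {n0, n1, n2, n3, n4, n5, n6, n7}.
n0 ∈ Sat(EX EF EG ¬hot).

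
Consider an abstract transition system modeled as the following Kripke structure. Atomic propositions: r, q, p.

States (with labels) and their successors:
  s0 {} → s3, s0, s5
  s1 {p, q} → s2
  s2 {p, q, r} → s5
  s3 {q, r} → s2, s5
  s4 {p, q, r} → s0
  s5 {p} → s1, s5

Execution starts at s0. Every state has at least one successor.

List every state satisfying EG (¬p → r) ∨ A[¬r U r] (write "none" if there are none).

States satisfying ¬p → r: {s1, s2, s3, s4, s5}.
States satisfying EG (¬p → r): {s1, s2, s3, s5}.
States satisfying ¬r: {s0, s1, s5}.
States satisfying r: {s2, s3, s4}.
States satisfying A[¬r U r]: {s1, s2, s3, s4}.
States satisfying EG (¬p → r) ∨ A[¬r U r]: {s1, s2, s3, s4, s5}.

{s1, s2, s3, s4, s5}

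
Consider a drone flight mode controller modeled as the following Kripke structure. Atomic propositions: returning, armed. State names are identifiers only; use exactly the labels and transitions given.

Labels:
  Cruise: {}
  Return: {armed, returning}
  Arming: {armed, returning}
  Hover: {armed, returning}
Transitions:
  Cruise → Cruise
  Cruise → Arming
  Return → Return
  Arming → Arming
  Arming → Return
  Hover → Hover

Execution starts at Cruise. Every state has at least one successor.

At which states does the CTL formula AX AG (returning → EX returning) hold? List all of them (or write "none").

{Cruise, Return, Arming, Hover}

States satisfying AG (returning → EX returning): {Cruise, Return, Arming, Hover}.
States satisfying AX AG (returning → EX returning): {Cruise, Return, Arming, Hover}.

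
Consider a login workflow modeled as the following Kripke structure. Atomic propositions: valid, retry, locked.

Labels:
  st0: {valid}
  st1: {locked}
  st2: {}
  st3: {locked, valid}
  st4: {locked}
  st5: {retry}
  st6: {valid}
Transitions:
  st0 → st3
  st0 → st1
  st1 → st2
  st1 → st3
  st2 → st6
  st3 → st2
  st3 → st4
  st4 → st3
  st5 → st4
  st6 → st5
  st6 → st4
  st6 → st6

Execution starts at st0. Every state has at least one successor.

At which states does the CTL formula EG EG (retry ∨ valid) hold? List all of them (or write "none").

States satisfying EG (retry ∨ valid): {st6}.
States satisfying EG EG (retry ∨ valid): {st6}.

{st6}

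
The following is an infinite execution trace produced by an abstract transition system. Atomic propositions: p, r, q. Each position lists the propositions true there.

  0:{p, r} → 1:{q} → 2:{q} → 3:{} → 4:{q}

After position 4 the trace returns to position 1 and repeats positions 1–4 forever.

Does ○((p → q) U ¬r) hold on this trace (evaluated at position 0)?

The position after 0 is 1; (p → q) U ¬r is true there.

Yes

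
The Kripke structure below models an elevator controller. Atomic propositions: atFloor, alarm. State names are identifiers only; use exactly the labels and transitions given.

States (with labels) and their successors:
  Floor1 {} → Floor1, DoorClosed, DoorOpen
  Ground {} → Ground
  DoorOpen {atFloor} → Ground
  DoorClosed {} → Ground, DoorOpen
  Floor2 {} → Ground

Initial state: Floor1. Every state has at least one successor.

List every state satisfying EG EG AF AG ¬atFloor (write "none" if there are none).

{Ground, DoorOpen, DoorClosed, Floor2}

States satisfying EG AF AG ¬atFloor: {Ground, DoorOpen, DoorClosed, Floor2}.
States satisfying EG EG AF AG ¬atFloor: {Ground, DoorOpen, DoorClosed, Floor2}.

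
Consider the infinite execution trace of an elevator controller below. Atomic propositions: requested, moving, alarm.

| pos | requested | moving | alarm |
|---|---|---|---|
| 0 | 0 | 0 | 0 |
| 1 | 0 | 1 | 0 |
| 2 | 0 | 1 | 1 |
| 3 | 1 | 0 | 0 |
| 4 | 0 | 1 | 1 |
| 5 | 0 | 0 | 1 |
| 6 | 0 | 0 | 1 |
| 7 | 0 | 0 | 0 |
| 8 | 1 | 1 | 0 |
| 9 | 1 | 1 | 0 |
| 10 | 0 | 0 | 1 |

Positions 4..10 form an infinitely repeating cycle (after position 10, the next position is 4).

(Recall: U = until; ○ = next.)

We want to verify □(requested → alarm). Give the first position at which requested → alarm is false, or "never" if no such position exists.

3

Check requested → alarm at each position in order: 0 ✓, 1 ✓, 2 ✓.
At position 3 the labels are {requested}, so requested → alarm is false there. This is the first violation.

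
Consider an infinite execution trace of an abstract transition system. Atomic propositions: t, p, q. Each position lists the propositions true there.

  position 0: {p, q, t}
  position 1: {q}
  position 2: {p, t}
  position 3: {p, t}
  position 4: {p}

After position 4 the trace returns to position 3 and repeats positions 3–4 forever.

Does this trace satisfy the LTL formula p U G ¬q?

Walking from position 0: at position 1, G ¬q has not yet held and p fails, so p U G ¬q is false.

No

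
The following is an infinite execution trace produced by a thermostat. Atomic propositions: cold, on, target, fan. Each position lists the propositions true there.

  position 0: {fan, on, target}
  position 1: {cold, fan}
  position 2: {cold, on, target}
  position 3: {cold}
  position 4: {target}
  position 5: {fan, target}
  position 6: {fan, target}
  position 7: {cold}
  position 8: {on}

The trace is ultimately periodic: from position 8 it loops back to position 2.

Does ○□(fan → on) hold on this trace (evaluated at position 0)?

No

The position after 0 is 1; □(fan → on) is false there.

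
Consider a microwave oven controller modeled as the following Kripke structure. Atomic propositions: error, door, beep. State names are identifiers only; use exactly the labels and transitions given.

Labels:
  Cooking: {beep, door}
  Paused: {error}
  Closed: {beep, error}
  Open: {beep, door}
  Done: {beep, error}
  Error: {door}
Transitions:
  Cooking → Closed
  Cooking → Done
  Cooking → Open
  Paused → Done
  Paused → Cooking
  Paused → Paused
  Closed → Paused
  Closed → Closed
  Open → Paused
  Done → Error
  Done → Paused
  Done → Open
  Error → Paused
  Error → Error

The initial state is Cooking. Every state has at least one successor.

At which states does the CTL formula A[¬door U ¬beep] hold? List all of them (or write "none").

States satisfying ¬door: {Paused, Closed, Done}.
States satisfying ¬beep: {Paused, Error}.
States satisfying A[¬door U ¬beep]: {Paused, Error}.

{Paused, Error}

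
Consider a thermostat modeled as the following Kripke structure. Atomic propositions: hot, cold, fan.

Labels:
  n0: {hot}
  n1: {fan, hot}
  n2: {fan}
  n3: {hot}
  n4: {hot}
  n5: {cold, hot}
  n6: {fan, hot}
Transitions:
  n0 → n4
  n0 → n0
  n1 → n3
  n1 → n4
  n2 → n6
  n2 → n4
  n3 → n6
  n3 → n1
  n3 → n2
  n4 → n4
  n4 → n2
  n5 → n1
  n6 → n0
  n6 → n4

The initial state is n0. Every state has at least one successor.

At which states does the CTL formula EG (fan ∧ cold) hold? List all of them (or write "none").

none

States satisfying fan ∧ cold: ∅.
States satisfying EG (fan ∧ cold): ∅.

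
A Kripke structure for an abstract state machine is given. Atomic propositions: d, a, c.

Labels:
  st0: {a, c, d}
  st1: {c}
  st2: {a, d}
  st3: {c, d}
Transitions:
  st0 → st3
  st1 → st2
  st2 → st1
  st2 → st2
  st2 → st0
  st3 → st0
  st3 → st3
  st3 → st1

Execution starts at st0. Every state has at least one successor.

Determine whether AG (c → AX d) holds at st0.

States satisfying c → AX d: {st0, st1, st2}.
States satisfying AG (c → AX d): ∅.
st3 is reachable from st0 and violates c → AX d, so AG fails at st0.
st0 ∉ Sat(AG (c → AX d)).

Violated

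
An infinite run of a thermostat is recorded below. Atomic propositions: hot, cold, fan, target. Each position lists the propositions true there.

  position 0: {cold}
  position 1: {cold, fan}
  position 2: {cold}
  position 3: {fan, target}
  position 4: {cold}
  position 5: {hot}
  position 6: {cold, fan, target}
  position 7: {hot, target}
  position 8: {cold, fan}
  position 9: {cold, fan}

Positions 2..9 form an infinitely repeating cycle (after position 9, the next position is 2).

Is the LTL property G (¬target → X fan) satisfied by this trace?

Does not hold

¬target → X fan must hold at every position from 0 onward. It fails at position 1, so G (¬target → X fan) is false.
Positions where ¬target holds: 0, 1, 2, 4, 5, 8, 9.
Check X fan at each: 0→ok, 1→fails, 2→ok, 4→fails, 5→ok, 8→ok, 9→fails.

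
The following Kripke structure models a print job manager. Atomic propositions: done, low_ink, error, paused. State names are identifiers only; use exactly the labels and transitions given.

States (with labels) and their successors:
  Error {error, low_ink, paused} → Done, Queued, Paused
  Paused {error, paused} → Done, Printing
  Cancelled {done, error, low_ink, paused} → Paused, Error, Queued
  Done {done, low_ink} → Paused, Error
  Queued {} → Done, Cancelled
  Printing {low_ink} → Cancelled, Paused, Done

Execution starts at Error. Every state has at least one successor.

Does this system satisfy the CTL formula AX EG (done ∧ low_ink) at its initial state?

No

States satisfying EG (done ∧ low_ink): ∅.
States satisfying AX EG (done ∧ low_ink): ∅.
Error ∉ Sat(AX EG (done ∧ low_ink)).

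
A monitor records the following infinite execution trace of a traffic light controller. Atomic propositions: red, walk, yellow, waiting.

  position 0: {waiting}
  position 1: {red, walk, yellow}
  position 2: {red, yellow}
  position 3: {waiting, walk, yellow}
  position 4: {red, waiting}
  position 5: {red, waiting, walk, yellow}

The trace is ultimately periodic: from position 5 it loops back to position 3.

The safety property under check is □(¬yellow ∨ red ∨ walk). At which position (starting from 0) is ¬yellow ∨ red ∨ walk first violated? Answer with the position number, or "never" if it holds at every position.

¬yellow ∨ red ∨ walk holds at every position 0..5, and those are all the positions the trace ever visits, so the invariant □(¬yellow ∨ red ∨ walk) is never violated.

never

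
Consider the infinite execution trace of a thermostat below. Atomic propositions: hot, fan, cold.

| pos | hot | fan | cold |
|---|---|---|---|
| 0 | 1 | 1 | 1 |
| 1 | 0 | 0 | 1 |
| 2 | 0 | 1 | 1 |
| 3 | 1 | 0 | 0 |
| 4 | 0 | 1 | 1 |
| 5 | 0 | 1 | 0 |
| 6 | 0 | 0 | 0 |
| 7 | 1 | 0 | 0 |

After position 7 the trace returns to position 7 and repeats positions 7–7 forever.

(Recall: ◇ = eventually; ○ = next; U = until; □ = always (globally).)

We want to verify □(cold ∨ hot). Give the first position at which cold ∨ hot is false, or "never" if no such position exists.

5

Check cold ∨ hot at each position in order: 0 ✓, 1 ✓, 2 ✓, 3 ✓, 4 ✓.
At position 5 the labels are {fan}, so cold ∨ hot is false there. This is the first violation.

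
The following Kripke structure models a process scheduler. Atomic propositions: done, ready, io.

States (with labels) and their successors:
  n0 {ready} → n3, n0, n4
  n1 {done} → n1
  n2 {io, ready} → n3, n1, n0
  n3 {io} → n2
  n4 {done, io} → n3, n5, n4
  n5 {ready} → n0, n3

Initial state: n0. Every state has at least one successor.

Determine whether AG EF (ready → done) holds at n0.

Satisfied

States satisfying EF (ready → done): {n0, n1, n2, n3, n4, n5}.
States satisfying AG EF (ready → done): {n0, n1, n2, n3, n4, n5}.
Every state reachable from n0 satisfies EF (ready → done).
n0 ∈ Sat(AG EF (ready → done)).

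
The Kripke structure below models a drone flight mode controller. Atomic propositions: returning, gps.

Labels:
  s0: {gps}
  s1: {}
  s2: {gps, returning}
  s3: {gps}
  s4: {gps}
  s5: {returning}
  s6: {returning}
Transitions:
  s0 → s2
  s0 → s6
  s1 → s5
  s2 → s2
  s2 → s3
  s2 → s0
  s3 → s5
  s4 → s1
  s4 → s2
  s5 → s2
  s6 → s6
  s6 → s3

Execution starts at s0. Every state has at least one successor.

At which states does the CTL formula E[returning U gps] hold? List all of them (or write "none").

{s0, s2, s3, s4, s5, s6}

States satisfying returning: {s2, s5, s6}.
States satisfying gps: {s0, s2, s3, s4}.
States satisfying E[returning U gps]: {s0, s2, s3, s4, s5, s6}.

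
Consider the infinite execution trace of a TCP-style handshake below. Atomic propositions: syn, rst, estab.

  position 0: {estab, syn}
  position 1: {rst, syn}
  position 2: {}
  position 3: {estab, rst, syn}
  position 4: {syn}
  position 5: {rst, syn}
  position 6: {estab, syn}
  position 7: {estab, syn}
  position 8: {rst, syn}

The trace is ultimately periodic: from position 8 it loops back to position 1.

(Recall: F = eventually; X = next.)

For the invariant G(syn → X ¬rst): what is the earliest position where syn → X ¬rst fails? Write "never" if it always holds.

At position 0 the labels are {estab, syn} and the next position 1 has {rst, syn}, so syn → X ¬rst is false there. This is the first violation.

0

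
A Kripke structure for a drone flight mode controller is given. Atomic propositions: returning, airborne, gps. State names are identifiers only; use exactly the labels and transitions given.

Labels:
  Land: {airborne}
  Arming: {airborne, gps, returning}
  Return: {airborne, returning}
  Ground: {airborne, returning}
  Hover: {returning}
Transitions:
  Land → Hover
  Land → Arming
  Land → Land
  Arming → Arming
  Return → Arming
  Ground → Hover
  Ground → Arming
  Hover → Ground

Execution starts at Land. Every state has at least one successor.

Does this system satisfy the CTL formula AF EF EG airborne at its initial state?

Holds

States satisfying EF EG airborne: {Land, Arming, Return, Ground, Hover}.
States satisfying AF EF EG airborne: {Land, Arming, Return, Ground, Hover}.
Land ∈ Sat(AF EF EG airborne).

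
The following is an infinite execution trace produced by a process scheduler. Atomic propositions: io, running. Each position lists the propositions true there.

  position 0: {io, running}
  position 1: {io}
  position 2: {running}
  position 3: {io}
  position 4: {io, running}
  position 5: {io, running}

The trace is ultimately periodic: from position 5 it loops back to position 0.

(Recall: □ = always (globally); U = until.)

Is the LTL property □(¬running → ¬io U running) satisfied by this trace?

Violated

¬running → ¬io U running must hold at every position from 0 onward. It fails at position 1, so □(¬running → ¬io U running) is false.
Positions where ¬running holds: 1, 3.
Check ¬io U running at each: 1→fails, 3→fails.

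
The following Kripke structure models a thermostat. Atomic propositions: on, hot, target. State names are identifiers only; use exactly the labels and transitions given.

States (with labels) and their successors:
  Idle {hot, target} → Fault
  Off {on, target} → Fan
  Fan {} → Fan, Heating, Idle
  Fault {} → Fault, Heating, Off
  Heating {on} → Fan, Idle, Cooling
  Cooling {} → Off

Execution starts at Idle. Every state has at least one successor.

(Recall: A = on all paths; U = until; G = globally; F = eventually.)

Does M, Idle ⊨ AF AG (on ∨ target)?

Does not hold

States satisfying AG (on ∨ target): ∅.
States satisfying AF AG (on ∨ target): ∅.
There is a path from Idle along which AG (on ∨ target) never holds.
Idle ∉ Sat(AF AG (on ∨ target)).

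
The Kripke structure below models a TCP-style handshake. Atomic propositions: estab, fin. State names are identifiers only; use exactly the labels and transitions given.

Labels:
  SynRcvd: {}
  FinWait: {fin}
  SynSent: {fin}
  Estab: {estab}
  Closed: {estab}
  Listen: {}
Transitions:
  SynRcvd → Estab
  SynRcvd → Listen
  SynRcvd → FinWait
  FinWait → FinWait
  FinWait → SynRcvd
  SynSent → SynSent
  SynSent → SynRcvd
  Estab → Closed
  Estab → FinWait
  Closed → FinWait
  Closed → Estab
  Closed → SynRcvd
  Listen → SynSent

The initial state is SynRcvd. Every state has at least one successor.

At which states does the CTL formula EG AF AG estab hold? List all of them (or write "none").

none

States satisfying AF AG estab: ∅.
States satisfying EG AF AG estab: ∅.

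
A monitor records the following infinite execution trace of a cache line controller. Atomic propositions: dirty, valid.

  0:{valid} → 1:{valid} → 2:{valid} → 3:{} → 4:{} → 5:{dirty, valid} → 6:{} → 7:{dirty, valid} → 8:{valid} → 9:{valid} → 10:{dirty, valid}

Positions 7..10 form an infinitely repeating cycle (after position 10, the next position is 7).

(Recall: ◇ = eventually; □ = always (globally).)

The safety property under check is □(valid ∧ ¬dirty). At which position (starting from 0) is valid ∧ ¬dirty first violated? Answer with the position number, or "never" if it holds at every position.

3

Check valid ∧ ¬dirty at each position in order: 0 ✓, 1 ✓, 2 ✓.
At position 3 the labels are {}, so valid ∧ ¬dirty is false there. This is the first violation.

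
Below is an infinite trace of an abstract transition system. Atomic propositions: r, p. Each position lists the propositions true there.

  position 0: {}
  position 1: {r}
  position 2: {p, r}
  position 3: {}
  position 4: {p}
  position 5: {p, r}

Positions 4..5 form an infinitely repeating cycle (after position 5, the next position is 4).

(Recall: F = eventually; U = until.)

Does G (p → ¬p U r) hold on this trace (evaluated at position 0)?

p → ¬p U r must hold at every position from 0 onward. It fails at position 4, so G (p → ¬p U r) is false.
Positions where p holds: 2, 4, 5.
Check ¬p U r at each: 2→ok, 4→fails, 5→ok.

No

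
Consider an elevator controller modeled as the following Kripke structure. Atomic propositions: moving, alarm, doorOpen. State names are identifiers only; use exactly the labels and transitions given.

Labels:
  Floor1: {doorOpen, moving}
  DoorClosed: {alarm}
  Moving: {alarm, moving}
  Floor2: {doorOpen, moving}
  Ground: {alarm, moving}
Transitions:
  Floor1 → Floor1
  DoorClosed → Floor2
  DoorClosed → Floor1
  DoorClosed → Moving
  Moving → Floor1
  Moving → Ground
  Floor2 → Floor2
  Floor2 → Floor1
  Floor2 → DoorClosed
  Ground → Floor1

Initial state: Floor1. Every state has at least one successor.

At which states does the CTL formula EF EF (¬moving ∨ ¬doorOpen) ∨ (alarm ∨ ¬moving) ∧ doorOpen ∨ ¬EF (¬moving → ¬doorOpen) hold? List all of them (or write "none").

States satisfying EF (¬moving ∨ ¬doorOpen): {DoorClosed, Moving, Floor2, Ground}.
States satisfying EF EF (¬moving ∨ ¬doorOpen): {DoorClosed, Moving, Floor2, Ground}.
States satisfying ¬moving: {DoorClosed}.
States satisfying alarm ∨ ¬moving: {DoorClosed, Moving, Ground}.
States satisfying (alarm ∨ ¬moving) ∧ doorOpen: ∅.
States satisfying ¬moving → ¬doorOpen: {Floor1, DoorClosed, Moving, Floor2, Ground}.
States satisfying EF (¬moving → ¬doorOpen): {Floor1, DoorClosed, Moving, Floor2, Ground}.
States satisfying ¬EF (¬moving → ¬doorOpen): ∅.
States satisfying EF EF (¬moving ∨ ¬doorOpen) ∨ (alarm ∨ ¬moving) ∧ doorOpen ∨ ¬EF (¬moving → ¬doorOpen): {DoorClosed, Moving, Floor2, Ground}.

{DoorClosed, Moving, Floor2, Ground}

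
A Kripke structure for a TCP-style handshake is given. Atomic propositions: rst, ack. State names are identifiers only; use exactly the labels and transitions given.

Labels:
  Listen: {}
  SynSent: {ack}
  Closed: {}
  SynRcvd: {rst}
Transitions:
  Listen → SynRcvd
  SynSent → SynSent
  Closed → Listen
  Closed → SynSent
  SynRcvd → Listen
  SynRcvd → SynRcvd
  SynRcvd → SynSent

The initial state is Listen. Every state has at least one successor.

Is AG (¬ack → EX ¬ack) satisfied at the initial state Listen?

States satisfying ¬ack → EX ¬ack: {Listen, SynSent, Closed, SynRcvd}.
States satisfying AG (¬ack → EX ¬ack): {Listen, SynSent, Closed, SynRcvd}.
Every state reachable from Listen satisfies ¬ack → EX ¬ack.
Listen ∈ Sat(AG (¬ack → EX ¬ack)).

Yes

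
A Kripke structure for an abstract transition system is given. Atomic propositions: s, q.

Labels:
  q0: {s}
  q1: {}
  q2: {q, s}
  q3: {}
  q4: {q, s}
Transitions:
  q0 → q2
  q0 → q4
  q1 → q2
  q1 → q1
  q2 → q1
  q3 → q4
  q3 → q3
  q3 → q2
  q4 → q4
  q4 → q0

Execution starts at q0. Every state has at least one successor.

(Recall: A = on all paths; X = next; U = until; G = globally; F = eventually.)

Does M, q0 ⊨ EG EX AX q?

Violated

States satisfying EX AX q: {q4}.
States satisfying EG EX AX q: {q4}.
No suitable path/successor from q0 witnesses the formula.
q0 ∉ Sat(EG EX AX q).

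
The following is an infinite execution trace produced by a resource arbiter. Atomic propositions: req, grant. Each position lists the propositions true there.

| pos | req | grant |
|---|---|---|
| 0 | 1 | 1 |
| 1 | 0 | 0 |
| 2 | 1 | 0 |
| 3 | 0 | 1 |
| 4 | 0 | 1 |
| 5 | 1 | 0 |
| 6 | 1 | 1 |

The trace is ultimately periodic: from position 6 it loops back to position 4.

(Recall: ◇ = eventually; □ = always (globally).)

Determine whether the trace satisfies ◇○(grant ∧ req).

○(grant ∧ req) holds at position 5, which is reachable from 0, so ◇○(grant ∧ req) holds.

Satisfied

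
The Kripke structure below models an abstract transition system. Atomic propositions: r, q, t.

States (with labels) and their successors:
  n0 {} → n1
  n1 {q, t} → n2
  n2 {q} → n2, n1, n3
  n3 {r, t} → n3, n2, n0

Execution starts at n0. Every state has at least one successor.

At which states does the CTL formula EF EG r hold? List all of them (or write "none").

{n0, n1, n2, n3}

States satisfying EG r: {n3}.
States satisfying EF EG r: {n0, n1, n2, n3}.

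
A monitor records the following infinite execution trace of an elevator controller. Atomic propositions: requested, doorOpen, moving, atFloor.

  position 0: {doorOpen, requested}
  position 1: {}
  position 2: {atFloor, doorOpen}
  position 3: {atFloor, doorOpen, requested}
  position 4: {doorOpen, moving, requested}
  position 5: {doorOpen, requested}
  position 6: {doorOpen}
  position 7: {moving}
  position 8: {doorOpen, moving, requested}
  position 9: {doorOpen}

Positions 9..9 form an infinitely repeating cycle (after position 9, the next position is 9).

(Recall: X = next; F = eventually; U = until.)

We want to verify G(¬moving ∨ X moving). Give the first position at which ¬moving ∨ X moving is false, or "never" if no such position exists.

Check ¬moving ∨ X moving at each position in order: 0 ✓, 1 ✓, 2 ✓, 3 ✓.
At position 4 the labels are {doorOpen, moving, requested} and the next position 5 has {doorOpen, requested}, so ¬moving ∨ X moving is false there. This is the first violation.

4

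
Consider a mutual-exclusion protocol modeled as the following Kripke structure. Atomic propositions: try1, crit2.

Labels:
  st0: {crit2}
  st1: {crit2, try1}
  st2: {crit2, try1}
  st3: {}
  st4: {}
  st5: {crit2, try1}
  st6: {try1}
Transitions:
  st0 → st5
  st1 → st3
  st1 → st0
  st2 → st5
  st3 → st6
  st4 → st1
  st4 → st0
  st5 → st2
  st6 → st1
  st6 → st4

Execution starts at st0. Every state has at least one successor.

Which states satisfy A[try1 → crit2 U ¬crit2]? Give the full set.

States satisfying try1 → crit2: {st0, st1, st2, st3, st4, st5}.
States satisfying ¬crit2: {st3, st4, st6}.
States satisfying A[try1 → crit2 U ¬crit2]: {st3, st4, st6}.

{st3, st4, st6}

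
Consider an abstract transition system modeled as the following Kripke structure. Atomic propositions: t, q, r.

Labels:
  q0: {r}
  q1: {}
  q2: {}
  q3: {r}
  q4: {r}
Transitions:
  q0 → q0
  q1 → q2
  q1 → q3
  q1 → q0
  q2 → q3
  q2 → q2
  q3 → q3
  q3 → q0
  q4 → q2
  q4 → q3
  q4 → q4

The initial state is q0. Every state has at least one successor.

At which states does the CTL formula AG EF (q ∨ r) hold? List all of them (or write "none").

{q0, q1, q2, q3, q4}

States satisfying EF (q ∨ r): {q0, q1, q2, q3, q4}.
States satisfying AG EF (q ∨ r): {q0, q1, q2, q3, q4}.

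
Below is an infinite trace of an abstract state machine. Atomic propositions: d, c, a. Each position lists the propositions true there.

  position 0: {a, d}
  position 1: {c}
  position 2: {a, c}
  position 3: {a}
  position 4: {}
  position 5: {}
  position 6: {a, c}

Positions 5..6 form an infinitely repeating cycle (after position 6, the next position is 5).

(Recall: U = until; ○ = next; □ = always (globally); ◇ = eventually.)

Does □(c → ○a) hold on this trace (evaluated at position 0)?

c → ○a must hold at every position from 0 onward. It fails at position 6, so □(c → ○a) is false.
Positions where c holds: 1, 2, 6.
Check ○a at each: 1→ok, 2→ok, 6→fails.

No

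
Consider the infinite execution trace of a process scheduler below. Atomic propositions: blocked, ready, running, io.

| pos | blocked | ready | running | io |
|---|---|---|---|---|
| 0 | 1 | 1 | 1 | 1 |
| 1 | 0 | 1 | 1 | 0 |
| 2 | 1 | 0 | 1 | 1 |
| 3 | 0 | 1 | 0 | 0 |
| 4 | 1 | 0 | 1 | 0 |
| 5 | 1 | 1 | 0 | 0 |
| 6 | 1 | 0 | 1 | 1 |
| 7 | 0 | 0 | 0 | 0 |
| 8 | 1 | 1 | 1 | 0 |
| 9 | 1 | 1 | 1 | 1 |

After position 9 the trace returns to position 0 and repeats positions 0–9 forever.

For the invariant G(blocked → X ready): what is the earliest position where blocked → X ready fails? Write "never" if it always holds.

5

Check blocked → X ready at each position in order: 0 ✓, 1 ✓, 2 ✓, 3 ✓, 4 ✓.
At position 5 the labels are {blocked, ready} and the next position 6 has {blocked, io, running}, so blocked → X ready is false there. This is the first violation.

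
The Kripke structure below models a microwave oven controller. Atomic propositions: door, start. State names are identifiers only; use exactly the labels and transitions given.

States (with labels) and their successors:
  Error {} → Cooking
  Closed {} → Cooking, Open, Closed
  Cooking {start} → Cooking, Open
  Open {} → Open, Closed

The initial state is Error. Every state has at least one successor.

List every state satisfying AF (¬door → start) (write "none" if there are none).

{Error, Cooking}

States satisfying ¬door → start: {Cooking}.
States satisfying AF (¬door → start): {Error, Cooking}.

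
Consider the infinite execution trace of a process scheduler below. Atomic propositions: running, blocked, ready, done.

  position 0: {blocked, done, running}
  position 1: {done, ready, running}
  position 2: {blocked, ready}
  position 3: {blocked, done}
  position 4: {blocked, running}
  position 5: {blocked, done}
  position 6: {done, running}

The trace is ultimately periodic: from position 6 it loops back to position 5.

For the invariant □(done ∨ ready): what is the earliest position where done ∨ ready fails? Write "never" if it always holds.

Check done ∨ ready at each position in order: 0 ✓, 1 ✓, 2 ✓, 3 ✓.
At position 4 the labels are {blocked, running}, so done ∨ ready is false there. This is the first violation.

4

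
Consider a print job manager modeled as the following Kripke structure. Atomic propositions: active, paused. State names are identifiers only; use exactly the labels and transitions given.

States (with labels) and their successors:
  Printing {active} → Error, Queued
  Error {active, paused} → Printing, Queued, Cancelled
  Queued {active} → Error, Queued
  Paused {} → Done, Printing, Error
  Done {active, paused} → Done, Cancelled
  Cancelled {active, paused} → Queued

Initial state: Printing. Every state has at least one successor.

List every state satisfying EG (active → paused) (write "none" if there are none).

{Paused, Done}

States satisfying active → paused: {Error, Paused, Done, Cancelled}.
States satisfying EG (active → paused): {Paused, Done}.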